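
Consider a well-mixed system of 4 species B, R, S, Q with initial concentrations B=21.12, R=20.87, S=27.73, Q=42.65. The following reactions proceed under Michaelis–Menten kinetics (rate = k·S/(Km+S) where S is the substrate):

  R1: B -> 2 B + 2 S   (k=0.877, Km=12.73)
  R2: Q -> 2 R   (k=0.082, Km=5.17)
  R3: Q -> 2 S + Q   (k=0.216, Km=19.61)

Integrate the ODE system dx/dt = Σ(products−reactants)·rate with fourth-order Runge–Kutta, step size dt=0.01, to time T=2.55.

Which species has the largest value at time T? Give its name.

RK4 with dt=0.01: 255 steps to T=2.55. Trajectory (selected grid times):
t=0.00: B=21.12 R=20.87 S=27.73 Q=42.65
t=0.28: B=21.27 R=20.91 S=28.12 Q=42.63
t=0.57: B=21.43 R=20.95 S=28.52 Q=42.61
t=0.85: B=21.59 R=20.99 S=28.92 Q=42.59
t=1.13: B=21.74 R=21.04 S=29.31 Q=42.57
t=1.42: B=21.90 R=21.08 S=29.71 Q=42.55
t=1.70: B=22.06 R=21.12 S=30.11 Q=42.53
t=1.98: B=22.21 R=21.16 S=30.50 Q=42.51
t=2.27: B=22.38 R=21.20 S=30.91 Q=42.48
t=2.55: B=22.53 R=21.24 S=31.31 Q=42.46
At T=2.55: B=22.53 R=21.24 S=31.31 Q=42.46; the largest is Q.

Dominant species at T: Q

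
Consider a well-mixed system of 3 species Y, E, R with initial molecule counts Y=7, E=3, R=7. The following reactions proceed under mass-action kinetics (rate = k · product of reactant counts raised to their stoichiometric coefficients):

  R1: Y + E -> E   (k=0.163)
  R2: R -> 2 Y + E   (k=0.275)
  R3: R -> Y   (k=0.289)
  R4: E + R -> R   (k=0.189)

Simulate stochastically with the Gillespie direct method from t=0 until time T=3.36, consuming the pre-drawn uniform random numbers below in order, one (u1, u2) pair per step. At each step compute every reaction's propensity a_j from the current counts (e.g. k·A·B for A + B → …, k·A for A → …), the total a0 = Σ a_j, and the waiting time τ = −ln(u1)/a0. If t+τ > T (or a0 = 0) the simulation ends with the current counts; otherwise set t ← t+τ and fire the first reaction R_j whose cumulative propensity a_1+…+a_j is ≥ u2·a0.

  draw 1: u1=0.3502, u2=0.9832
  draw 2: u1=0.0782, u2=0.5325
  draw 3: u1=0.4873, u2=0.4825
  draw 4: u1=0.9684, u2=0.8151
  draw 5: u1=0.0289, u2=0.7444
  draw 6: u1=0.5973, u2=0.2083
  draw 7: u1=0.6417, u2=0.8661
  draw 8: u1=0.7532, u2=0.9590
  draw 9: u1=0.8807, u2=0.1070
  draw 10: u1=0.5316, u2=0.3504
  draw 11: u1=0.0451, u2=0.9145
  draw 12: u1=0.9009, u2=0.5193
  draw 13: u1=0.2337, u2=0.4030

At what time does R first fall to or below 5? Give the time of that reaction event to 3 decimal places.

t=0.000: Y=7 E=3 R=7
Draw 1: a1=3.423, a2=1.925, a3=2.023, a4=3.969, a0=11.340; τ=−ln(0.3502)/11.340=0.093 → t=0.093; u2·a0=0.9832·11.340=11.149; a1+…+a3=7.371 < 11.149 ≤ a1+…+a4=11.340 → R4 fires; Y=7 E=2 R=7
Draw 2: a1=2.282, a2=1.925, a3=2.023, a4=2.646, a0=8.876; τ=−ln(0.0782)/8.876=0.287 → t=0.380; u2·a0=0.5325·8.876=4.726; a1+a2=4.207 < 4.726 ≤ a1+…+a3=6.230 → R3 fires; Y=8 E=2 R=6
Draw 3: a1=2.608, a2=1.650, a3=1.734, a4=2.268, a0=8.260; τ=−ln(0.4873)/8.260=0.087 → t=0.467; u2·a0=0.4825·8.260=3.985; a1=2.608 < 3.985 ≤ a1+a2=4.258 → R2 fires; Y=10 E=3 R=5
Draw 4: a1=4.890, a2=1.375, a3=1.445, a4=2.835, a0=10.545; τ=−ln(0.9684)/10.545=0.003 → t=0.470; u2·a0=0.8151·10.545=8.595; a1+…+a3=7.710 < 8.595 ≤ a1+…+a4=10.545 → R4 fires; Y=10 E=2 R=5
Draw 5: a1=3.260, a2=1.375, a3=1.445, a4=1.890, a0=7.970; τ=−ln(0.0289)/7.970=0.445 → t=0.914; u2·a0=0.7444·7.970=5.933; a1+a2=4.635 < 5.933 ≤ a1+…+a3=6.080 → R3 fires; Y=11 E=2 R=4
Draw 6: a1=3.586, a2=1.100, a3=1.156, a4=1.512, a0=7.354; τ=−ln(0.5973)/7.354=0.070 → t=0.984; u2·a0=0.2083·7.354=1.532 ≤ a1=3.586 → R1 fires; Y=10 E=2 R=4
Draw 7: a1=3.260, a2=1.100, a3=1.156, a4=1.512, a0=7.028; τ=−ln(0.6417)/7.028=0.063 → t=1.048; u2·a0=0.8661·7.028=6.087; a1+…+a3=5.516 < 6.087 ≤ a1+…+a4=7.028 → R4 fires; Y=10 E=1 R=4
Draw 8: a1=1.630, a2=1.100, a3=1.156, a4=0.756, a0=4.642; τ=−ln(0.7532)/4.642=0.061 → t=1.109; u2·a0=0.9590·4.642=4.452; a1+…+a3=3.886 < 4.452 ≤ a1+…+a4=4.642 → R4 fires; Y=10 E=0 R=4
Draw 9: a1=0.000, a2=1.100, a3=1.156, a4=0.000, a0=2.256; τ=−ln(0.8807)/2.256=0.056 → t=1.165; u2·a0=0.1070·2.256=0.241; a1=0.000 < 0.241 ≤ a1+a2=1.100 → R2 fires; Y=12 E=1 R=3
Draw 10: a1=1.956, a2=0.825, a3=0.867, a4=0.567, a0=4.215; τ=−ln(0.5316)/4.215=0.150 → t=1.315; u2·a0=0.3504·4.215=1.477 ≤ a1=1.956 → R1 fires; Y=11 E=1 R=3
Draw 11: a1=1.793, a2=0.825, a3=0.867, a4=0.567, a0=4.052; τ=−ln(0.0451)/4.052=0.765 → t=2.080; u2·a0=0.9145·4.052=3.706; a1+…+a3=3.485 < 3.706 ≤ a1+…+a4=4.052 → R4 fires; Y=11 E=0 R=3
Draw 12: a1=0.000, a2=0.825, a3=0.867, a4=0.000, a0=1.692; τ=−ln(0.9009)/1.692=0.062 → t=2.141; u2·a0=0.5193·1.692=0.879; a1+a2=0.825 < 0.879 ≤ a1+…+a3=1.692 → R3 fires; Y=12 E=0 R=2
Draw 13: a1=0.000, a2=0.550, a3=0.578, a4=0.000, a0=1.128; τ=−ln(0.2337)/1.128=1.289 → t=3.430 > T=3.36: stop.
R first becomes ≤ 5 when it reaches 5 at the event at t=0.467.

Threshold first reached at t = 0.467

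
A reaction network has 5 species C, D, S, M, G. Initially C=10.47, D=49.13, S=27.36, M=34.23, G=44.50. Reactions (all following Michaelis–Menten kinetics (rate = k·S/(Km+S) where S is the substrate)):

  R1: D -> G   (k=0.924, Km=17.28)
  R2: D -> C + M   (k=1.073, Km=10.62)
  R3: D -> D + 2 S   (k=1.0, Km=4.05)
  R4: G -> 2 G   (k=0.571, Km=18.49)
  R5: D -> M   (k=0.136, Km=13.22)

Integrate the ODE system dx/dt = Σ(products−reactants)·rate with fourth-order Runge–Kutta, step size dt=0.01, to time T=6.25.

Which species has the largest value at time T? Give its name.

RK4 with dt=0.01: 625 steps to T=6.25. Trajectory (selected grid times):
t=0.00: C=10.47 D=49.13 S=27.36 M=34.23 G=44.50
t=0.69: C=11.08 D=47.98 S=28.63 M=34.91 G=45.25
t=1.39: C=11.69 D=46.82 S=29.92 M=35.60 G=46.01
t=2.08: C=12.29 D=45.68 S=31.19 M=36.27 G=46.75
t=2.78: C=12.90 D=44.53 S=32.48 M=36.96 G=47.51
t=3.47: C=13.50 D=43.40 S=33.74 M=37.62 G=48.25
t=4.17: C=14.10 D=42.27 S=35.02 M=38.30 G=49.00
t=4.86: C=14.69 D=41.15 S=36.28 M=38.96 G=49.74
t=5.56: C=15.28 D=40.03 S=37.55 M=39.63 G=50.48
t=6.25: C=15.87 D=38.94 S=38.80 M=40.28 G=51.22
At T=6.25: C=15.87 D=38.94 S=38.80 M=40.28 G=51.22; the largest is G.

Dominant species at T: G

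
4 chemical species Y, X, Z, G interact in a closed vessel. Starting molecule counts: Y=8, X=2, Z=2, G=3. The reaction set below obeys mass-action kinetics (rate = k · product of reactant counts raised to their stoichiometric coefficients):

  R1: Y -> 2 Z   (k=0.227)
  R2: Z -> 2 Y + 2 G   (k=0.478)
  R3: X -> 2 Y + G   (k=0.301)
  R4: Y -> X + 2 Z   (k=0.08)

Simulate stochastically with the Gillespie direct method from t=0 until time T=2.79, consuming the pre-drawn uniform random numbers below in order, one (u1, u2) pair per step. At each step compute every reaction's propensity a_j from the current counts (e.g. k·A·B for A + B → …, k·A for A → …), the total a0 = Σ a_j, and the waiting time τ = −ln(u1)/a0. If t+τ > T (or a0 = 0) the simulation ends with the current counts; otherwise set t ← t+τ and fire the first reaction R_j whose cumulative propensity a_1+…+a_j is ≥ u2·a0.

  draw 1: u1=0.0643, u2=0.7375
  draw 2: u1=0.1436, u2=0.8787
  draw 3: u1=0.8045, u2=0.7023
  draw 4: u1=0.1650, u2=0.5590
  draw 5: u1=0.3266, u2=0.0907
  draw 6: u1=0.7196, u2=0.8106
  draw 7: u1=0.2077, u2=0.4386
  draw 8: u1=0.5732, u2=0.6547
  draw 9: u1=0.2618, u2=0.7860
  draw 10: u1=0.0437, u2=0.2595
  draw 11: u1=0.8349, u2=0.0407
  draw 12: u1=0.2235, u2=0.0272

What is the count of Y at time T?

Y at T = 15

t=0.000: Y=8 X=2 Z=2 G=3
Draw 1: a1=1.816, a2=0.956, a3=0.602, a4=0.640, a0=4.014; τ=−ln(0.0643)/4.014=0.684 → t=0.684; u2·a0=0.7375·4.014=2.960; a1+a2=2.772 < 2.960 ≤ a1+…+a3=3.374 → R3 fires; Y=10 X=1 Z=2 G=4
Draw 2: a1=2.270, a2=0.956, a3=0.301, a4=0.800, a0=4.327; τ=−ln(0.1436)/4.327=0.449 → t=1.132; u2·a0=0.8787·4.327=3.802; a1+…+a3=3.527 < 3.802 ≤ a1+…+a4=4.327 → R4 fires; Y=9 X=2 Z=4 G=4
Draw 3: a1=2.043, a2=1.912, a3=0.602, a4=0.720, a0=5.277; τ=−ln(0.8045)/5.277=0.041 → t=1.173; u2·a0=0.7023·5.277=3.706; a1=2.043 < 3.706 ≤ a1+a2=3.955 → R2 fires; Y=11 X=2 Z=3 G=6
Draw 4: a1=2.497, a2=1.434, a3=0.602, a4=0.880, a0=5.413; τ=−ln(0.1650)/5.413=0.333 → t=1.506; u2·a0=0.5590·5.413=3.026; a1=2.497 < 3.026 ≤ a1+a2=3.931 → R2 fires; Y=13 X=2 Z=2 G=8
Draw 5: a1=2.951, a2=0.956, a3=0.602, a4=1.040, a0=5.549; τ=−ln(0.3266)/5.549=0.202 → t=1.708; u2·a0=0.0907·5.549=0.503 ≤ a1=2.951 → R1 fires; Y=12 X=2 Z=4 G=8
Draw 6: a1=2.724, a2=1.912, a3=0.602, a4=0.960, a0=6.198; τ=−ln(0.7196)/6.198=0.053 → t=1.761; u2·a0=0.8106·6.198=5.024; a1+a2=4.636 < 5.024 ≤ a1+…+a3=5.238 → R3 fires; Y=14 X=1 Z=4 G=9
Draw 7: a1=3.178, a2=1.912, a3=0.301, a4=1.120, a0=6.511; τ=−ln(0.2077)/6.511=0.241 → t=2.002; u2·a0=0.4386·6.511=2.856 ≤ a1=3.178 → R1 fires; Y=13 X=1 Z=6 G=9
Draw 8: a1=2.951, a2=2.868, a3=0.301, a4=1.040, a0=7.160; τ=−ln(0.5732)/7.160=0.078 → t=2.080; u2·a0=0.6547·7.160=4.688; a1=2.951 < 4.688 ≤ a1+a2=5.819 → R2 fires; Y=15 X=1 Z=5 G=11
Draw 9: a1=3.405, a2=2.390, a3=0.301, a4=1.200, a0=7.296; τ=−ln(0.2618)/7.296=0.184 → t=2.264; u2·a0=0.7860·7.296=5.735; a1=3.405 < 5.735 ≤ a1+a2=5.795 → R2 fires; Y=17 X=1 Z=4 G=13
Draw 10: a1=3.859, a2=1.912, a3=0.301, a4=1.360, a0=7.432; τ=−ln(0.0437)/7.432=0.421 → t=2.685; u2·a0=0.2595·7.432=1.929 ≤ a1=3.859 → R1 fires; Y=16 X=1 Z=6 G=13
Draw 11: a1=3.632, a2=2.868, a3=0.301, a4=1.280, a0=8.081; τ=−ln(0.8349)/8.081=0.022 → t=2.707; u2·a0=0.0407·8.081=0.329 ≤ a1=3.632 → R1 fires; Y=15 X=1 Z=8 G=13
Draw 12: a1=3.405, a2=3.824, a3=0.301, a4=1.200, a0=8.730; τ=−ln(0.2235)/8.730=0.172 → t=2.879 > T=2.79: stop.
Read off Y at T=2.79: 15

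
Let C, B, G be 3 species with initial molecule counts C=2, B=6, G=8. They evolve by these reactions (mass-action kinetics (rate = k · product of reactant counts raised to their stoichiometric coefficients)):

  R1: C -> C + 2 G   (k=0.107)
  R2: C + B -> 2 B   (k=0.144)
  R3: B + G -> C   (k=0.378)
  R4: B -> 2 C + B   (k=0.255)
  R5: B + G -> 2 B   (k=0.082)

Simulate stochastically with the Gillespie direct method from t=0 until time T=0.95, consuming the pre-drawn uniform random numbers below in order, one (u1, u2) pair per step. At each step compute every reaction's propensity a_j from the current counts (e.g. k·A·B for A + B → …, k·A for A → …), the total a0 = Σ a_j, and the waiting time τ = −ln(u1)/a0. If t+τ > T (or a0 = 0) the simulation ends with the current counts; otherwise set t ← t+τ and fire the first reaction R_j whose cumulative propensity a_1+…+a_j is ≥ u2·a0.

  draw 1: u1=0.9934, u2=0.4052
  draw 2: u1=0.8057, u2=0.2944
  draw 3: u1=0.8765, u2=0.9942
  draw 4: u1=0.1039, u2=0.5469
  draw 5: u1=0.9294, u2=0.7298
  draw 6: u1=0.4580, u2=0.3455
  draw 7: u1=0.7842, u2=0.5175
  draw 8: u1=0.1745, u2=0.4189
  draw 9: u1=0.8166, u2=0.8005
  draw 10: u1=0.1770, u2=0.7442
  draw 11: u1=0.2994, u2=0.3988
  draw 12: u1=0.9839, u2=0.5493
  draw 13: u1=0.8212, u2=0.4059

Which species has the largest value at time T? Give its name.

t=0.000: C=2 B=6 G=8
Draw 1: a1=0.214, a2=1.728, a3=18.144, a4=1.530, a5=3.936, a0=25.552; τ=−ln(0.9934)/25.552=0.000 → t=0.000; u2·a0=0.4052·25.552=10.354; a1+a2=1.942 < 10.354 ≤ a1+…+a3=20.086 → R3 fires; C=3 B=5 G=7
Draw 2: a1=0.321, a2=2.160, a3=13.230, a4=1.275, a5=2.870, a0=19.856; τ=−ln(0.8057)/19.856=0.011 → t=0.011; u2·a0=0.2944·19.856=5.846; a1+a2=2.481 < 5.846 ≤ a1+…+a3=15.711 → R3 fires; C=4 B=4 G=6
Draw 3: a1=0.428, a2=2.304, a3=9.072, a4=1.020, a5=1.968, a0=14.792; τ=−ln(0.8765)/14.792=0.009 → t=0.020; u2·a0=0.9942·14.792=14.706; a1+…+a4=12.824 < 14.706 ≤ a1+…+a5=14.792 → R5 fires; C=4 B=5 G=5
Draw 4: a1=0.428, a2=2.880, a3=9.450, a4=1.275, a5=2.050, a0=16.083; τ=−ln(0.1039)/16.083=0.141 → t=0.161; u2·a0=0.5469·16.083=8.796; a1+a2=3.308 < 8.796 ≤ a1+…+a3=12.758 → R3 fires; C=5 B=4 G=4
Draw 5: a1=0.535, a2=2.880, a3=6.048, a4=1.020, a5=1.312, a0=11.795; τ=−ln(0.9294)/11.795=0.006 → t=0.167; u2·a0=0.7298·11.795=8.608; a1+a2=3.415 < 8.608 ≤ a1+…+a3=9.463 → R3 fires; C=6 B=3 G=3
Draw 6: a1=0.642, a2=2.592, a3=3.402, a4=0.765, a5=0.738, a0=8.139; τ=−ln(0.4580)/8.139=0.096 → t=0.263; u2·a0=0.3455·8.139=2.812; a1=0.642 < 2.812 ≤ a1+a2=3.234 → R2 fires; C=5 B=4 G=3
Draw 7: a1=0.535, a2=2.880, a3=4.536, a4=1.020, a5=0.984, a0=9.955; τ=−ln(0.7842)/9.955=0.024 → t=0.287; u2·a0=0.5175·9.955=5.152; a1+a2=3.415 < 5.152 ≤ a1+…+a3=7.951 → R3 fires; C=6 B=3 G=2
Draw 8: a1=0.642, a2=2.592, a3=2.268, a4=0.765, a5=0.492, a0=6.759; τ=−ln(0.1745)/6.759=0.258 → t=0.546; u2·a0=0.4189·6.759=2.831; a1=0.642 < 2.831 ≤ a1+a2=3.234 → R2 fires; C=5 B=4 G=2
Draw 9: a1=0.535, a2=2.880, a3=3.024, a4=1.020, a5=0.656, a0=8.115; τ=−ln(0.8166)/8.115=0.025 → t=0.571; u2·a0=0.8005·8.115=6.496; a1+…+a3=6.439 < 6.496 ≤ a1+…+a4=7.459 → R4 fires; C=7 B=4 G=2
Draw 10: a1=0.749, a2=4.032, a3=3.024, a4=1.020, a5=0.656, a0=9.481; τ=−ln(0.1770)/9.481=0.183 → t=0.753; u2·a0=0.7442·9.481=7.056; a1+a2=4.781 < 7.056 ≤ a1+…+a3=7.805 → R3 fires; C=8 B=3 G=1
Draw 11: a1=0.856, a2=3.456, a3=1.134, a4=0.765, a5=0.246, a0=6.457; τ=−ln(0.2994)/6.457=0.187 → t=0.940; u2·a0=0.3988·6.457=2.575; a1=0.856 < 2.575 ≤ a1+a2=4.312 → R2 fires; C=7 B=4 G=1
Draw 12: a1=0.749, a2=4.032, a3=1.512, a4=1.020, a5=0.328, a0=7.641; τ=−ln(0.9839)/7.641=0.002 → t=0.942; u2·a0=0.5493·7.641=4.197; a1=0.749 < 4.197 ≤ a1+a2=4.781 → R2 fires; C=6 B=5 G=1
Draw 13: a1=0.642, a2=4.320, a3=1.890, a4=1.275, a5=0.410, a0=8.537; τ=−ln(0.8212)/8.537=0.023 → t=0.965 > T=0.95: stop.
At T=0.95: C=6 B=5 G=1; the largest is C.

Dominant species at T: C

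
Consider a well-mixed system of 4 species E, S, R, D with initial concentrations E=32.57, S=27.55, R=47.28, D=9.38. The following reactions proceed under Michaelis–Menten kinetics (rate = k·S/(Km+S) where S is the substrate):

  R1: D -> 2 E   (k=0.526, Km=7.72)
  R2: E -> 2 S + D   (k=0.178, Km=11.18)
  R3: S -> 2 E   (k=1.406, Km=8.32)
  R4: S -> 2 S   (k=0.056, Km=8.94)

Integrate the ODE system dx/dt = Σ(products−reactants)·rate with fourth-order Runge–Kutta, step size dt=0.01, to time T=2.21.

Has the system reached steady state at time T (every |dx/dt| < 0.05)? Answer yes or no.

RK4 with dt=0.01: 221 steps to T=2.21. Trajectory (selected grid times):
t=0.00: E=32.57 S=27.55 R=47.28 D=9.38
t=0.25: E=33.22 S=27.36 R=47.28 D=9.34
t=0.49: E=33.84 S=27.17 R=47.28 D=9.30
t=0.74: E=34.49 S=26.98 R=47.28 D=9.27
t=0.98: E=35.11 S=26.80 R=47.28 D=9.23
t=1.23: E=35.76 S=26.61 R=47.28 D=9.19
t=1.47: E=36.38 S=26.43 R=47.28 D=9.16
t=1.72: E=37.02 S=26.24 R=47.28 D=9.12
t=1.96: E=37.63 S=26.06 R=47.28 D=9.08
t=2.21: E=38.27 S=25.87 R=47.28 D=9.05
Rates at T: R1=0.2838, R2=0.1378, R3=1.0639, R4=0.0416
dx/dt at T (Σ net stoichiometry × rate): E=+2.5576, S=-0.7467, R=+0.0000, D=-0.1460
Largest |dx/dt| is |+2.5576| (E) ≥ 0.05 → not steady.

Steady state at T: no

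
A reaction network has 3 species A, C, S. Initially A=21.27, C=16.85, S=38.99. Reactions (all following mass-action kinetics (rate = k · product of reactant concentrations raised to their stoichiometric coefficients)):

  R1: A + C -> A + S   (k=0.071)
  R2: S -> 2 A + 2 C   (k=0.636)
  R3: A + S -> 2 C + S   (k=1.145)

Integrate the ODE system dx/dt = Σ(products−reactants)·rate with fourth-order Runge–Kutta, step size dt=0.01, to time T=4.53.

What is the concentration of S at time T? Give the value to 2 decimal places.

S at T = 47.21

RK4 with dt=0.01: 453 steps to T=4.53. Trajectory (selected grid times):
t=0.00: A=21.27 C=16.85 S=38.99
t=0.50: A=1.11 C=120.71 S=32.35
t=1.01: A=1.11 C=173.46 S=28.52
t=1.51: A=1.11 C=218.75 S=27.43
t=2.01: A=1.11 C=262.02 S=28.12
t=2.52: A=1.11 C=307.08 S=30.14
t=3.02: A=1.11 C=354.26 S=33.13
t=3.52: A=1.11 C=406.04 S=36.98
t=4.03: A=1.11 C=465.01 S=41.73
t=4.53: A=1.11 C=530.13 S=47.21
Read off S at T=4.53: 47.21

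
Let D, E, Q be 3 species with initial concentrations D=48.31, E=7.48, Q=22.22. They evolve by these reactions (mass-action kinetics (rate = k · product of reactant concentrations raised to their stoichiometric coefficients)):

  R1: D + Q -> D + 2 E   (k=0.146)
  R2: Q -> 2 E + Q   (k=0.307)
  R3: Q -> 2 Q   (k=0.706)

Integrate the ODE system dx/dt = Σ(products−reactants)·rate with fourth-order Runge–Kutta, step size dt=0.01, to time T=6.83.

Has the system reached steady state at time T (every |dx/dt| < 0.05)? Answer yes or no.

Steady state at T: yes

RK4 with dt=0.01: 683 steps to T=6.83. Trajectory (selected grid times):
t=0.00: D=48.31 E=7.48 Q=22.22
t=0.76: D=48.31 E=58.60 Q=0.18
t=1.52: D=48.31 E=59.01 Q=0.00
t=2.28: D=48.31 E=59.01 Q=0.00
t=3.04: D=48.31 E=59.01 Q=0.00
t=3.79: D=48.31 E=59.01 Q=0.00
t=4.55: D=48.31 E=59.01 Q=0.00
t=5.31: D=48.31 E=59.01 Q=0.00
t=6.07: D=48.31 E=59.01 Q=0.00
t=6.83: D=48.31 E=59.01 Q=0.00
Rates at T: R1=0.0000, R2=0.0000, R3=0.0000
dx/dt at T (Σ net stoichiometry × rate): D=+0.0000, E=+0.0000, Q=-0.0000
Largest |dx/dt| is |+0.0000| (E) < 0.05 → steady.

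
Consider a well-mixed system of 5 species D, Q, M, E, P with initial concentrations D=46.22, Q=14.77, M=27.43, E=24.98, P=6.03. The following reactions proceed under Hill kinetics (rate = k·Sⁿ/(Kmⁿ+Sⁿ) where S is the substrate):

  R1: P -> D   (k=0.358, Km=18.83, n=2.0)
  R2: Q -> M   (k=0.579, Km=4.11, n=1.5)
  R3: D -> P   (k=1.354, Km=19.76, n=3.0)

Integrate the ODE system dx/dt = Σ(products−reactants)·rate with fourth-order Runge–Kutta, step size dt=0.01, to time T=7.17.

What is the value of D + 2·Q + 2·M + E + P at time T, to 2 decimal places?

Value at T = 161.63

Check how each reaction changes W = D + 2·Q + 2·M + E + P (weight of products minus weight of reactants):
R1: P -> D: (1·1) − (1·1) = 1 − 1 = 0
R2: Q -> M: (2·1) − (2·1) = 2 − 2 = 0
R3: D -> P: (1·1) − (1·1) = 1 − 1 = 0
Every reaction leaves W unchanged, so W is conserved and no simulation is needed: W(T) = W(0) = 46.22 + 2·14.77 + 2·27.43 + 24.98 + 6.03 = 161.63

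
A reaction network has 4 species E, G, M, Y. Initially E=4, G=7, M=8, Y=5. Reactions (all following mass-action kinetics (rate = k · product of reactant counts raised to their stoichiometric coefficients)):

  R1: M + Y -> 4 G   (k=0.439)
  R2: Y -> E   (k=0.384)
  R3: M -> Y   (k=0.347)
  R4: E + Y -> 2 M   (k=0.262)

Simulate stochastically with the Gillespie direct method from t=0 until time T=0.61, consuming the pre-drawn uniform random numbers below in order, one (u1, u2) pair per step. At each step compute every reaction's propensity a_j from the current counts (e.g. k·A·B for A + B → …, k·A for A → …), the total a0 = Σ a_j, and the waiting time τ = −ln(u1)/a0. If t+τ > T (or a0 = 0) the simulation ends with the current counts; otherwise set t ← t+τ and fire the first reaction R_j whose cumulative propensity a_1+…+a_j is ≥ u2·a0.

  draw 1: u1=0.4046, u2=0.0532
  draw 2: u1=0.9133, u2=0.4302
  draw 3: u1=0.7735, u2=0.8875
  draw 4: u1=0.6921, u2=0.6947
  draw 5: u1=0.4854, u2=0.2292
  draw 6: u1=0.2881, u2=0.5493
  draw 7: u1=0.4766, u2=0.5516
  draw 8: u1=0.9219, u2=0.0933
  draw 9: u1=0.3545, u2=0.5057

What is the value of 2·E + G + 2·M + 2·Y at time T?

Value at T = 41

Check how each reaction changes W = 2·E + G + 2·M + 2·Y (weight of products minus weight of reactants):
R1: M + Y -> 4 G: (1·4) − (2·1 + 2·1) = 4 − 4 = 0
R2: Y -> E: (2·1) − (2·1) = 2 − 2 = 0
R3: M -> Y: (2·1) − (2·1) = 2 − 2 = 0
R4: E + Y -> 2 M: (2·2) − (2·1 + 2·1) = 4 − 4 = 0
Every reaction leaves W unchanged, so W is conserved and no simulation is needed: W(T) = W(0) = 2·4 + 7 + 2·8 + 2·5 = 41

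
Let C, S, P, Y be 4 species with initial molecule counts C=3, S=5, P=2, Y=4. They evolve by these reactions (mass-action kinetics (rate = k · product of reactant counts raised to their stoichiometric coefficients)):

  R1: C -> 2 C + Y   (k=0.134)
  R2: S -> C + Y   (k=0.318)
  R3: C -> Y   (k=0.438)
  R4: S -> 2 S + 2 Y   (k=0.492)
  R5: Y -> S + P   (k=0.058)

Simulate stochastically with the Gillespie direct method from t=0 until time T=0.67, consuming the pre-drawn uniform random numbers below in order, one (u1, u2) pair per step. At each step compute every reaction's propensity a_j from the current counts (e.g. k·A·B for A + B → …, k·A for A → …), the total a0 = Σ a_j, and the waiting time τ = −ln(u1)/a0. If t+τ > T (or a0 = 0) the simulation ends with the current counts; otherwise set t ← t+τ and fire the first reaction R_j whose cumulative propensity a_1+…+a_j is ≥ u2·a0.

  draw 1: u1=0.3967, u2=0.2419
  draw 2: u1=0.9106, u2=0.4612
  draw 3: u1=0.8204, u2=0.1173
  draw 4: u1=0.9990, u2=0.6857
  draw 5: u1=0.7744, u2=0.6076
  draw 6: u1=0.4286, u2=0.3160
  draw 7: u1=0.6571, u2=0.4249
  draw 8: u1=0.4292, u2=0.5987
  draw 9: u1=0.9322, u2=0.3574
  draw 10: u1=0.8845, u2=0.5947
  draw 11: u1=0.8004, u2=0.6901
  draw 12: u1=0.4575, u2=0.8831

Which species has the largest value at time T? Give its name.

t=0.000: C=3 S=5 P=2 Y=4
Draw 1: a1=0.402, a2=1.590, a3=1.314, a4=2.460, a5=0.232, a0=5.998; τ=−ln(0.3967)/5.998=0.154 → t=0.154; u2·a0=0.2419·5.998=1.451; a1=0.402 < 1.451 ≤ a1+a2=1.992 → R2 fires; C=4 S=4 P=2 Y=5
Draw 2: a1=0.536, a2=1.272, a3=1.752, a4=1.968, a5=0.290, a0=5.818; τ=−ln(0.9106)/5.818=0.016 → t=0.170; u2·a0=0.4612·5.818=2.683; a1+a2=1.808 < 2.683 ≤ a1+…+a3=3.560 → R3 fires; C=3 S=4 P=2 Y=6
Draw 3: a1=0.402, a2=1.272, a3=1.314, a4=1.968, a5=0.348, a0=5.304; τ=−ln(0.8204)/5.304=0.037 → t=0.208; u2·a0=0.1173·5.304=0.622; a1=0.402 < 0.622 ≤ a1+a2=1.674 → R2 fires; C=4 S=3 P=2 Y=7
Draw 4: a1=0.536, a2=0.954, a3=1.752, a4=1.476, a5=0.406, a0=5.124; τ=−ln(0.9990)/5.124=0.000 → t=0.208; u2·a0=0.6857·5.124=3.514; a1+…+a3=3.242 < 3.514 ≤ a1+…+a4=4.718 → R4 fires; C=4 S=4 P=2 Y=9
Draw 5: a1=0.536, a2=1.272, a3=1.752, a4=1.968, a5=0.522, a0=6.050; τ=−ln(0.7744)/6.050=0.042 → t=0.250; u2·a0=0.6076·6.050=3.676; a1+…+a3=3.560 < 3.676 ≤ a1+…+a4=5.528 → R4 fires; C=4 S=5 P=2 Y=11
Draw 6: a1=0.536, a2=1.590, a3=1.752, a4=2.460, a5=0.638, a0=6.976; τ=−ln(0.4286)/6.976=0.121 → t=0.371; u2·a0=0.3160·6.976=2.204; a1+a2=2.126 < 2.204 ≤ a1+…+a3=3.878 → R3 fires; C=3 S=5 P=2 Y=12
Draw 7: a1=0.402, a2=1.590, a3=1.314, a4=2.460, a5=0.696, a0=6.462; τ=−ln(0.6571)/6.462=0.065 → t=0.436; u2·a0=0.4249·6.462=2.746; a1+a2=1.992 < 2.746 ≤ a1+…+a3=3.306 → R3 fires; C=2 S=5 P=2 Y=13
Draw 8: a1=0.268, a2=1.590, a3=0.876, a4=2.460, a5=0.754, a0=5.948; τ=−ln(0.4292)/5.948=0.142 → t=0.579; u2·a0=0.5987·5.948=3.561; a1+…+a3=2.734 < 3.561 ≤ a1+…+a4=5.194 → R4 fires; C=2 S=6 P=2 Y=15
Draw 9: a1=0.268, a2=1.908, a3=0.876, a4=2.952, a5=0.870, a0=6.874; τ=−ln(0.9322)/6.874=0.010 → t=0.589; u2·a0=0.3574·6.874=2.457; a1+a2=2.176 < 2.457 ≤ a1+…+a3=3.052 → R3 fires; C=1 S=6 P=2 Y=16
Draw 10: a1=0.134, a2=1.908, a3=0.438, a4=2.952, a5=0.928, a0=6.360; τ=−ln(0.8845)/6.360=0.019 → t=0.608; u2·a0=0.5947·6.360=3.782; a1+…+a3=2.480 < 3.782 ≤ a1+…+a4=5.432 → R4 fires; C=1 S=7 P=2 Y=18
Draw 11: a1=0.134, a2=2.226, a3=0.438, a4=3.444, a5=1.044, a0=7.286; τ=−ln(0.8004)/7.286=0.031 → t=0.639; u2·a0=0.6901·7.286=5.028; a1+…+a3=2.798 < 5.028 ≤ a1+…+a4=6.242 → R4 fires; C=1 S=8 P=2 Y=20
Draw 12: a1=0.134, a2=2.544, a3=0.438, a4=3.936, a5=1.160, a0=8.212; τ=−ln(0.4575)/8.212=0.095 → t=0.734 > T=0.67: stop.
At T=0.67: C=1 S=8 P=2 Y=20; the largest is Y.

Dominant species at T: Y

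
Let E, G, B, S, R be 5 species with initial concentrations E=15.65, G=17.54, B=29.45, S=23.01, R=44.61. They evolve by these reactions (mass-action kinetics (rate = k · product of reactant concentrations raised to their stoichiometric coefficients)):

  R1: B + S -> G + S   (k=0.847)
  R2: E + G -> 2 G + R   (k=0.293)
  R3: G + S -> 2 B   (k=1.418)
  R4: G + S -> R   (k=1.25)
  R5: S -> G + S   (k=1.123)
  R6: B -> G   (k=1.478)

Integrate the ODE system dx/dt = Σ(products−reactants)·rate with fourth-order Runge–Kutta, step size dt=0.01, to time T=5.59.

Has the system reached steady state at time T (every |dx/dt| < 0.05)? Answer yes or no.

Steady state at T: yes

RK4 with dt=0.01: 559 steps to T=5.59. Trajectory (selected grid times):
t=0.00: E=15.65 G=17.54 B=29.45 S=23.01 R=44.61
t=0.62: E=0.02 G=48.94 B=15.72 S=0.00 R=71.02
t=1.24: E=0.00 G=58.40 B=6.29 S=0.00 R=71.04
t=1.86: E=0.00 G=62.17 B=2.52 S=0.00 R=71.04
t=2.48: E=0.00 G=63.68 B=1.01 S=0.00 R=71.04
t=3.11: E=0.00 G=64.29 B=0.40 S=0.00 R=71.04
t=3.73: E=0.00 G=64.53 B=0.16 S=0.00 R=71.04
t=4.35: E=0.00 G=64.62 B=0.06 S=0.00 R=71.04
t=4.97: E=0.00 G=64.66 B=0.03 S=0.00 R=71.04
t=5.59: E=0.00 G=64.67 B=0.01 S=0.00 R=71.04
Rates at T: R1=0.0000, R2=0.0000, R3=0.0000, R4=0.0000, R5=0.0000, R6=0.0150
dx/dt at T (Σ net stoichiometry × rate): E=-0.0000, G=+0.0150, B=-0.0150, S=-0.0000, R=+0.0000
Largest |dx/dt| is |+0.0150| (G) < 0.05 → steady.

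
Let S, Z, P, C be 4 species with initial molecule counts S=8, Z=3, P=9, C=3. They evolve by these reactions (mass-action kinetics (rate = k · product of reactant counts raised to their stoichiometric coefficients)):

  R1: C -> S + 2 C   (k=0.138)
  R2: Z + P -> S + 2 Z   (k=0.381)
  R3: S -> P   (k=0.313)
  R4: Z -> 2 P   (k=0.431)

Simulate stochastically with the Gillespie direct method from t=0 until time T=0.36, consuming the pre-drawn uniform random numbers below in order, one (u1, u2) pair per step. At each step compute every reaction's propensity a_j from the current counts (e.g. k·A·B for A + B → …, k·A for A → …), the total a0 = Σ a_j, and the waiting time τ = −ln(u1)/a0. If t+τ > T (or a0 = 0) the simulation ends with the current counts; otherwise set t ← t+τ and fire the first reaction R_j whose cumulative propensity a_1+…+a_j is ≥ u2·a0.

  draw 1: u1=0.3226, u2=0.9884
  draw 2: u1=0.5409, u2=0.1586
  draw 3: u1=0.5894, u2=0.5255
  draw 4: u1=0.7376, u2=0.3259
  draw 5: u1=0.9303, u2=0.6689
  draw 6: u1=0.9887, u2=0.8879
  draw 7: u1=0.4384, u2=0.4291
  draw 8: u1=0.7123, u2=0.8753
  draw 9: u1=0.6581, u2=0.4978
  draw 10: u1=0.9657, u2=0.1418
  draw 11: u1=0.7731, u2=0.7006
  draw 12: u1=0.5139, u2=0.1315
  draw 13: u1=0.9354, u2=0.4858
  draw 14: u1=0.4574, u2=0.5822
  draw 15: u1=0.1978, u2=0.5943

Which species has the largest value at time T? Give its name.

Dominant species at T: S

t=0.000: S=8 Z=3 P=9 C=3
Draw 1: a1=0.414, a2=10.287, a3=2.504, a4=1.293, a0=14.498; τ=−ln(0.3226)/14.498=0.078 → t=0.078; u2·a0=0.9884·14.498=14.330; a1+…+a3=13.205 < 14.330 ≤ a1+…+a4=14.498 → R4 fires; S=8 Z=2 P=11 C=3
Draw 2: a1=0.414, a2=8.382, a3=2.504, a4=0.862, a0=12.162; τ=−ln(0.5409)/12.162=0.051 → t=0.129; u2·a0=0.1586·12.162=1.929; a1=0.414 < 1.929 ≤ a1+a2=8.796 → R2 fires; S=9 Z=3 P=10 C=3
Draw 3: a1=0.414, a2=11.430, a3=2.817, a4=1.293, a0=15.954; τ=−ln(0.5894)/15.954=0.033 → t=0.162; u2·a0=0.5255·15.954=8.384; a1=0.414 < 8.384 ≤ a1+a2=11.844 → R2 fires; S=10 Z=4 P=9 C=3
Draw 4: a1=0.414, a2=13.716, a3=3.130, a4=1.724, a0=18.984; τ=−ln(0.7376)/18.984=0.016 → t=0.178; u2·a0=0.3259·18.984=6.187; a1=0.414 < 6.187 ≤ a1+a2=14.130 → R2 fires; S=11 Z=5 P=8 C=3
Draw 5: a1=0.414, a2=15.240, a3=3.443, a4=2.155, a0=21.252; τ=−ln(0.9303)/21.252=0.003 → t=0.181; u2·a0=0.6689·21.252=14.215; a1=0.414 < 14.215 ≤ a1+a2=15.654 → R2 fires; S=12 Z=6 P=7 C=3
Draw 6: a1=0.414, a2=16.002, a3=3.756, a4=2.586, a0=22.758; τ=−ln(0.9887)/22.758=0.000 → t=0.182; u2·a0=0.8879·22.758=20.207; a1+…+a3=20.172 < 20.207 ≤ a1+…+a4=22.758 → R4 fires; S=12 Z=5 P=9 C=3
Draw 7: a1=0.414, a2=17.145, a3=3.756, a4=2.155, a0=23.470; τ=−ln(0.4384)/23.470=0.035 → t=0.217; u2·a0=0.4291·23.470=10.071; a1=0.414 < 10.071 ≤ a1+a2=17.559 → R2 fires; S=13 Z=6 P=8 C=3
Draw 8: a1=0.414, a2=18.288, a3=4.069, a4=2.586, a0=25.357; τ=−ln(0.7123)/25.357=0.013 → t=0.230; u2·a0=0.8753·25.357=22.195; a1+a2=18.702 < 22.195 ≤ a1+…+a3=22.771 → R3 fires; S=12 Z=6 P=9 C=3
Draw 9: a1=0.414, a2=20.574, a3=3.756, a4=2.586, a0=27.330; τ=−ln(0.6581)/27.330=0.015 → t=0.245; u2·a0=0.4978·27.330=13.605; a1=0.414 < 13.605 ≤ a1+a2=20.988 → R2 fires; S=13 Z=7 P=8 C=3
Draw 10: a1=0.414, a2=21.336, a3=4.069, a4=3.017, a0=28.836; τ=−ln(0.9657)/28.836=0.001 → t=0.247; u2·a0=0.1418·28.836=4.089; a1=0.414 < 4.089 ≤ a1+a2=21.750 → R2 fires; S=14 Z=8 P=7 C=3
Draw 11: a1=0.414, a2=21.336, a3=4.382, a4=3.448, a0=29.580; τ=−ln(0.7731)/29.580=0.009 → t=0.255; u2·a0=0.7006·29.580=20.724; a1=0.414 < 20.724 ≤ a1+a2=21.750 → R2 fires; S=15 Z=9 P=6 C=3
Draw 12: a1=0.414, a2=20.574, a3=4.695, a4=3.879, a0=29.562; τ=−ln(0.5139)/29.562=0.023 → t=0.278; u2·a0=0.1315·29.562=3.887; a1=0.414 < 3.887 ≤ a1+a2=20.988 → R2 fires; S=16 Z=10 P=5 C=3
Draw 13: a1=0.414, a2=19.050, a3=5.008, a4=4.310, a0=28.782; τ=−ln(0.9354)/28.782=0.002 → t=0.280; u2·a0=0.4858·28.782=13.982; a1=0.414 < 13.982 ≤ a1+a2=19.464 → R2 fires; S=17 Z=11 P=4 C=3
Draw 14: a1=0.414, a2=16.764, a3=5.321, a4=4.741, a0=27.240; τ=−ln(0.4574)/27.240=0.029 → t=0.309; u2·a0=0.5822·27.240=15.859; a1=0.414 < 15.859 ≤ a1+a2=17.178 → R2 fires; S=18 Z=12 P=3 C=3
Draw 15: a1=0.414, a2=13.716, a3=5.634, a4=5.172, a0=24.936; τ=−ln(0.1978)/24.936=0.065 → t=0.374 > T=0.36: stop.
At T=0.36: S=18 Z=12 P=3 C=3; the largest is S.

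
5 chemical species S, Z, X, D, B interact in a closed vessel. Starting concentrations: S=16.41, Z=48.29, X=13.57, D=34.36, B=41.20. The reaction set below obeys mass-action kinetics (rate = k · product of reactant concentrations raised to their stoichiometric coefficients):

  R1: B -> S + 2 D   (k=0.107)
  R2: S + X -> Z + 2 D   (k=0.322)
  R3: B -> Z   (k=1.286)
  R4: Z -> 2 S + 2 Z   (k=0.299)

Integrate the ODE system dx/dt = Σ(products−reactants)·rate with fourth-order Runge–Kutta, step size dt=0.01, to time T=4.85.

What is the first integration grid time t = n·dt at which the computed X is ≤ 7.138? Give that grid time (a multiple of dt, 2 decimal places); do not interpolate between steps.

Threshold first reached at t = 0.14

RK4 with dt=0.01: 485 steps to T=4.85. Trajectory (selected grid times):
t=0.00: S=16.41 Z=48.29 X=13.57 D=34.36 B=41.20
t=0.13: S=14.92 Z=63.16 X=7.19 D=48.18 B=34.38
t=0.14: S=14.99 Z=64.12 X=6.85 D=48.93 B=33.90
t=0.54: S=28.89 Z=93.42 X=0.49 D=63.87 B=19.42
t=1.08: S=63.89 Z=120.74 X=0.00 D=66.42 B=9.15
t=1.62: S=107.44 Z=146.79 X=0.00 D=67.17 B=4.31
t=2.16: S=159.46 Z=174.82 X=0.00 D=67.52 B=2.03
t=2.69: S=219.77 Z=205.92 X=0.00 D=67.68 B=0.97
t=3.23: S=292.06 Z=242.52 X=0.00 D=67.76 B=0.46
t=3.77: S=377.11 Z=285.26 X=0.00 D=67.80 B=0.22
t=4.31: S=477.11 Z=335.36 X=0.00 D=67.81 B=0.10
t=4.85: S=594.65 Z=394.18 X=0.00 D=67.82 B=0.05
X(0.13)=7.185 > 7.138 but X(0.14)=6.848 ≤ 7.138, so the first grid time is t=0.14.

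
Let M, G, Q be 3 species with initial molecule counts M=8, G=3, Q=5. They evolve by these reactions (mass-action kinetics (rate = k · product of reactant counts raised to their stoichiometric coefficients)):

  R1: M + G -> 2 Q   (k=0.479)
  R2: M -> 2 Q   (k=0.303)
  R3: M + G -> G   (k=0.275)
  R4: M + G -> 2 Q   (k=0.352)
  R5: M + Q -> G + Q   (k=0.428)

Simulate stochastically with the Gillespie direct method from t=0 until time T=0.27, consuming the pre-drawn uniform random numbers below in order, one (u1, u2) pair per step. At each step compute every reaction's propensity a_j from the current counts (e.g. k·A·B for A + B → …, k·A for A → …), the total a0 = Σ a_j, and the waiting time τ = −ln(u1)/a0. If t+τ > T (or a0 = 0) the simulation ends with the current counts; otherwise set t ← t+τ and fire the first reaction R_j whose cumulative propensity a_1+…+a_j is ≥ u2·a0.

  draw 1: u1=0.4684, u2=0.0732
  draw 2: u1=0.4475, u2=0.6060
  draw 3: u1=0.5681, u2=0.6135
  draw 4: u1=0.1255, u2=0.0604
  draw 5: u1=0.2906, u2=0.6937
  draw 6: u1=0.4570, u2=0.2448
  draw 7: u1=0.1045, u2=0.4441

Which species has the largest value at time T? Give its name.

t=0.000: M=8 G=3 Q=5
Draw 1: a1=11.496, a2=2.424, a3=6.600, a4=8.448, a5=17.120, a0=46.088; τ=−ln(0.4684)/46.088=0.016 → t=0.016; u2·a0=0.0732·46.088=3.374 ≤ a1=11.496 → R1 fires; M=7 G=2 Q=7
Draw 2: a1=6.706, a2=2.121, a3=3.850, a4=4.928, a5=20.972, a0=38.577; τ=−ln(0.4475)/38.577=0.021 → t=0.037; u2·a0=0.6060·38.577=23.378; a1+…+a4=17.605 < 23.378 ≤ a1+…+a5=38.577 → R5 fires; M=6 G=3 Q=7
Draw 3: a1=8.622, a2=1.818, a3=4.950, a4=6.336, a5=17.976, a0=39.702; τ=−ln(0.5681)/39.702=0.014 → t=0.052; u2·a0=0.6135·39.702=24.357; a1+…+a4=21.726 < 24.357 ≤ a1+…+a5=39.702 → R5 fires; M=5 G=4 Q=7
Draw 4: a1=9.580, a2=1.515, a3=5.500, a4=7.040, a5=14.980, a0=38.615; τ=−ln(0.1255)/38.615=0.054 → t=0.105; u2·a0=0.0604·38.615=2.332 ≤ a1=9.580 → R1 fires; M=4 G=3 Q=9
Draw 5: a1=5.748, a2=1.212, a3=3.300, a4=4.224, a5=15.408, a0=29.892; τ=−ln(0.2906)/29.892=0.041 → t=0.147; u2·a0=0.6937·29.892=20.736; a1+…+a4=14.484 < 20.736 ≤ a1+…+a5=29.892 → R5 fires; M=3 G=4 Q=9
Draw 6: a1=5.748, a2=0.909, a3=3.300, a4=4.224, a5=11.556, a0=25.737; τ=−ln(0.4570)/25.737=0.030 → t=0.177; u2·a0=0.2448·25.737=6.300; a1=5.748 < 6.300 ≤ a1+a2=6.657 → R2 fires; M=2 G=4 Q=11
Draw 7: a1=3.832, a2=0.606, a3=2.200, a4=2.816, a5=9.416, a0=18.870; τ=−ln(0.1045)/18.870=0.120 → t=0.297 > T=0.27: stop.
At T=0.27: M=2 G=4 Q=11; the largest is Q.

Dominant species at T: Q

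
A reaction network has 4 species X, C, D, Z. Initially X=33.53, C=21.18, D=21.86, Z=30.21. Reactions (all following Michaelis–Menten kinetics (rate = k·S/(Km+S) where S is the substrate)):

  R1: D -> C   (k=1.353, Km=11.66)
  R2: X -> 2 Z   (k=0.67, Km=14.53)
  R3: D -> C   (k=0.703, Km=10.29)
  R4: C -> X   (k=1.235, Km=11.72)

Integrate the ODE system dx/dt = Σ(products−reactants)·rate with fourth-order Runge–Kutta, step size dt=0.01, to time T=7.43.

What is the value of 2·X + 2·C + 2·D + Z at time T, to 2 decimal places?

Check how each reaction changes W = 2·X + 2·C + 2·D + Z (weight of products minus weight of reactants):
R1: D -> C: (2·1) − (2·1) = 2 − 2 = 0
R2: X -> 2 Z: (1·2) − (2·1) = 2 − 2 = 0
R3: D -> C: (2·1) − (2·1) = 2 − 2 = 0
R4: C -> X: (2·1) − (2·1) = 2 − 2 = 0
Every reaction leaves W unchanged, so W is conserved and no simulation is needed: W(T) = W(0) = 2·33.53 + 2·21.18 + 2·21.86 + 30.21 = 183.35

Value at T = 183.35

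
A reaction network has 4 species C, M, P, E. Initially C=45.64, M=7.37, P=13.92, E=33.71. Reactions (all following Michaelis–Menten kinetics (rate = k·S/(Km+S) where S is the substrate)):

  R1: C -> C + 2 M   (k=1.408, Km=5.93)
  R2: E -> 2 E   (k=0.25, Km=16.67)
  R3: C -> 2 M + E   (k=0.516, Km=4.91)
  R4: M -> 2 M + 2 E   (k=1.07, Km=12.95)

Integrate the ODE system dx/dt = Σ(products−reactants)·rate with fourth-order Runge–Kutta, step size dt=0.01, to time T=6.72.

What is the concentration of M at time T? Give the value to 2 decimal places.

M at T = 34.55

RK4 with dt=0.01: 672 steps to T=6.72. Trajectory (selected grid times):
t=0.00: C=45.64 M=7.37 P=13.92 E=33.71
t=0.75: C=45.29 M=10.26 P=13.92 E=34.83
t=1.49: C=44.95 M=13.17 P=13.92 E=36.06
t=2.24: C=44.60 M=16.16 P=13.92 E=37.38
t=2.99: C=44.25 M=19.18 P=13.92 E=38.79
t=3.73: C=43.91 M=22.19 P=13.92 E=40.24
t=4.48: C=43.56 M=25.26 P=13.92 E=41.75
t=5.23: C=43.21 M=28.36 P=13.92 E=43.32
t=5.97: C=42.87 M=31.43 P=13.92 E=44.90
t=6.72: C=42.52 M=34.55 P=13.92 E=46.54
Read off M at T=6.72: 34.55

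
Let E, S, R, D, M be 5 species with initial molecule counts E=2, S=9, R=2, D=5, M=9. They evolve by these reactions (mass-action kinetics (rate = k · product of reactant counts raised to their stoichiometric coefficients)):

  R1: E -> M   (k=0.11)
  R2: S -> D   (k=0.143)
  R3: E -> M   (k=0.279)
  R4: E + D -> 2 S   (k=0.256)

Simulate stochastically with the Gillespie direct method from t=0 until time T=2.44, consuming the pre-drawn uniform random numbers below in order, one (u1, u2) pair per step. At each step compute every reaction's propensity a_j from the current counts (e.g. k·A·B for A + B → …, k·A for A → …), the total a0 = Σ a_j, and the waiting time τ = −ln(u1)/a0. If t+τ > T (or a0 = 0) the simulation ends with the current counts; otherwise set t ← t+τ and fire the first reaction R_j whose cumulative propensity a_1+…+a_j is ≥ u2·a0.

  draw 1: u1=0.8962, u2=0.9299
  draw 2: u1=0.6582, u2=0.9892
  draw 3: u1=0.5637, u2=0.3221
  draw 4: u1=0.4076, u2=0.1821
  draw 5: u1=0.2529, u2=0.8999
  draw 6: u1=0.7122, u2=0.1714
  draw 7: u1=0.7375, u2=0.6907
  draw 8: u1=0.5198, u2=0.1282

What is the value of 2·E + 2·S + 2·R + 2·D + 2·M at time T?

Value at T = 54

Check how each reaction changes W = 2·E + 2·S + 2·R + 2·D + 2·M (weight of products minus weight of reactants):
R1: E -> M: (2·1) − (2·1) = 2 − 2 = 0
R2: S -> D: (2·1) − (2·1) = 2 − 2 = 0
R3: E -> M: (2·1) − (2·1) = 2 − 2 = 0
R4: E + D -> 2 S: (2·2) − (2·1 + 2·1) = 4 − 4 = 0
Every reaction leaves W unchanged, so W is conserved and no simulation is needed: W(T) = W(0) = 2·2 + 2·9 + 2·2 + 2·5 + 2·9 = 54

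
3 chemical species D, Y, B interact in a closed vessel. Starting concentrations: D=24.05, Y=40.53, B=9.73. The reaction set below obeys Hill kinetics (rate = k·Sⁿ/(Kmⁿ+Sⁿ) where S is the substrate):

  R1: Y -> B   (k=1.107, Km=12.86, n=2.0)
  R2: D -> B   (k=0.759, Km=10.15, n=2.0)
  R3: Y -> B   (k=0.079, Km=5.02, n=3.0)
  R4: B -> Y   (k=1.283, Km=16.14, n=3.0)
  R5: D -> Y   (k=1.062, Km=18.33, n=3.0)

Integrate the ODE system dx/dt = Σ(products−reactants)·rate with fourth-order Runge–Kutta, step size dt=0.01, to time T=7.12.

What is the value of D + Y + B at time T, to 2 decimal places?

Check how each reaction changes W = D + Y + B (weight of products minus weight of reactants):
R1: Y -> B: (1·1) − (1·1) = 1 − 1 = 0
R2: D -> B: (1·1) − (1·1) = 1 − 1 = 0
R3: Y -> B: (1·1) − (1·1) = 1 − 1 = 0
R4: B -> Y: (1·1) − (1·1) = 1 − 1 = 0
R5: D -> Y: (1·1) − (1·1) = 1 − 1 = 0
Every reaction leaves W unchanged, so W is conserved and no simulation is needed: W(T) = W(0) = 24.05 + 40.53 + 9.73 = 74.31

Value at T = 74.31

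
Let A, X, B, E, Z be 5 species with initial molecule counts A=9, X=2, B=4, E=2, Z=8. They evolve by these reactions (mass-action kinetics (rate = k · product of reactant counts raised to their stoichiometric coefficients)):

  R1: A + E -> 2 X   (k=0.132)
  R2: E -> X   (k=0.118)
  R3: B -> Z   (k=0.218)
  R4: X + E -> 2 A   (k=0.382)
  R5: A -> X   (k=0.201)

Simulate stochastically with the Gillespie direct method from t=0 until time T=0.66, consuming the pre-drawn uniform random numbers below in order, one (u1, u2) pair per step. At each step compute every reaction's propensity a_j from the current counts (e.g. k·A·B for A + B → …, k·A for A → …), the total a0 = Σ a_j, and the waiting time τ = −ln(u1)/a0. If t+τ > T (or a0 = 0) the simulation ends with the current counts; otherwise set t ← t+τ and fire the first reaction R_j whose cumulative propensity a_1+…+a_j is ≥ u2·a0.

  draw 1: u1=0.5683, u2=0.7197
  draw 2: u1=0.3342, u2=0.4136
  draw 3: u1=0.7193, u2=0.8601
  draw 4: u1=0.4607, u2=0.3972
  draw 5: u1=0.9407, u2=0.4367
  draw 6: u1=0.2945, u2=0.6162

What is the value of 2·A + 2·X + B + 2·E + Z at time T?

Check how each reaction changes W = 2·A + 2·X + B + 2·E + Z (weight of products minus weight of reactants):
R1: A + E -> 2 X: (2·2) − (2·1 + 2·1) = 4 − 4 = 0
R2: E -> X: (2·1) − (2·1) = 2 − 2 = 0
R3: B -> Z: (1·1) − (1·1) = 1 − 1 = 0
R4: X + E -> 2 A: (2·2) − (2·1 + 2·1) = 4 − 4 = 0
R5: A -> X: (2·1) − (2·1) = 2 − 2 = 0
Every reaction leaves W unchanged, so W is conserved and no simulation is needed: W(T) = W(0) = 2·9 + 2·2 + 4 + 2·2 + 8 = 38

Value at T = 38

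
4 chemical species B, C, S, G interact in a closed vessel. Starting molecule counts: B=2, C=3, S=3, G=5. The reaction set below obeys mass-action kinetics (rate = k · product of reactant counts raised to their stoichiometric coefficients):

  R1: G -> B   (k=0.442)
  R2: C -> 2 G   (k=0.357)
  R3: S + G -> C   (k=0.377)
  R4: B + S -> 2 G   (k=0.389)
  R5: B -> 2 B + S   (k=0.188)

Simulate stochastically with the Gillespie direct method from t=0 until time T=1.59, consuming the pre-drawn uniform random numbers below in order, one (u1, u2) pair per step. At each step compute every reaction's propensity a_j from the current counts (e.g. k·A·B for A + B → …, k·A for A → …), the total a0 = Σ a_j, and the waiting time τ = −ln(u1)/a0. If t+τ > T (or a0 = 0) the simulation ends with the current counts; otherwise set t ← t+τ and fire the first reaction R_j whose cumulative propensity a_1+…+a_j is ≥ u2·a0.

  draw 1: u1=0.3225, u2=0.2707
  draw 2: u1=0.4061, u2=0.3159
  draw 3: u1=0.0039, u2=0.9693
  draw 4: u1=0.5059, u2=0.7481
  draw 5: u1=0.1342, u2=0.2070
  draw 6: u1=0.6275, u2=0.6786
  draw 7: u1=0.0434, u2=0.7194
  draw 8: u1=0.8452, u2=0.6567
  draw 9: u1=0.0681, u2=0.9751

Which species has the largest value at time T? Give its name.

t=0.000: B=2 C=3 S=3 G=5
Draw 1: a1=2.210, a2=1.071, a3=5.655, a4=2.334, a5=0.376, a0=11.646; τ=−ln(0.3225)/11.646=0.097 → t=0.097; u2·a0=0.2707·11.646=3.153; a1=2.210 < 3.153 ≤ a1+a2=3.281 → R2 fires; B=2 C=2 S=3 G=7
Draw 2: a1=3.094, a2=0.714, a3=7.917, a4=2.334, a5=0.376, a0=14.435; τ=−ln(0.4061)/14.435=0.062 → t=0.160; u2·a0=0.3159·14.435=4.560; a1+a2=3.808 < 4.560 ≤ a1+…+a3=11.725 → R3 fires; B=2 C=3 S=2 G=6
Draw 3: a1=2.652, a2=1.071, a3=4.524, a4=1.556, a5=0.376, a0=10.179; τ=−ln(0.0039)/10.179=0.545 → t=0.705; u2·a0=0.9693·10.179=9.867; a1+…+a4=9.803 < 9.867 ≤ a1+…+a5=10.179 → R5 fires; B=3 C=3 S=3 G=6
Draw 4: a1=2.652, a2=1.071, a3=6.786, a4=3.501, a5=0.564, a0=14.574; τ=−ln(0.5059)/14.574=0.047 → t=0.751; u2·a0=0.7481·14.574=10.903; a1+…+a3=10.509 < 10.903 ≤ a1+…+a4=14.010 → R4 fires; B=2 C=3 S=2 G=8
Draw 5: a1=3.536, a2=1.071, a3=6.032, a4=1.556, a5=0.376, a0=12.571; τ=−ln(0.1342)/12.571=0.160 → t=0.911; u2·a0=0.2070·12.571=2.602 ≤ a1=3.536 → R1 fires; B=3 C=3 S=2 G=7
Draw 6: a1=3.094, a2=1.071, a3=5.278, a4=2.334, a5=0.564, a0=12.341; τ=−ln(0.6275)/12.341=0.038 → t=0.949; u2·a0=0.6786·12.341=8.375; a1+a2=4.165 < 8.375 ≤ a1+…+a3=9.443 → R3 fires; B=3 C=4 S=1 G=6
Draw 7: a1=2.652, a2=1.428, a3=2.262, a4=1.167, a5=0.564, a0=8.073; τ=−ln(0.0434)/8.073=0.389 → t=1.337; u2·a0=0.7194·8.073=5.808; a1+a2=4.080 < 5.808 ≤ a1+…+a3=6.342 → R3 fires; B=3 C=5 S=0 G=5
Draw 8: a1=2.210, a2=1.785, a3=0.000, a4=0.000, a5=0.564, a0=4.559; τ=−ln(0.8452)/4.559=0.037 → t=1.374; u2·a0=0.6567·4.559=2.994; a1=2.210 < 2.994 ≤ a1+a2=3.995 → R2 fires; B=3 C=4 S=0 G=7
Draw 9: a1=3.094, a2=1.428, a3=0.000, a4=0.000, a5=0.564, a0=5.086; τ=−ln(0.0681)/5.086=0.528 → t=1.903 > T=1.59: stop.
At T=1.59: B=3 C=4 S=0 G=7; the largest is G.

Dominant species at T: G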